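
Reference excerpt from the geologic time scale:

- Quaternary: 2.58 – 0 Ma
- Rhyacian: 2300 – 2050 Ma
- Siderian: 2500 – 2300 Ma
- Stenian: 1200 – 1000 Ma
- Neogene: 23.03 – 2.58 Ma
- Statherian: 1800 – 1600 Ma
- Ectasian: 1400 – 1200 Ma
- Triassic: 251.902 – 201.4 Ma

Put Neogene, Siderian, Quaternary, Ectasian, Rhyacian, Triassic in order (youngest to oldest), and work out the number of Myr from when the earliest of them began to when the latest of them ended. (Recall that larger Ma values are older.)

Start ages (Ma): Siderian 2500, Rhyacian 2300, Ectasian 1400, Triassic 251.902, Neogene 23.03, Quaternary 2.58.
Ordered youngest to oldest: Quaternary, Neogene, Triassic, Ectasian, Rhyacian, Siderian.
Span = 2500 − 0 = 2500 Myr.

Quaternary → Neogene → Triassic → Ectasian → Rhyacian → Siderian; total span 2500 Myr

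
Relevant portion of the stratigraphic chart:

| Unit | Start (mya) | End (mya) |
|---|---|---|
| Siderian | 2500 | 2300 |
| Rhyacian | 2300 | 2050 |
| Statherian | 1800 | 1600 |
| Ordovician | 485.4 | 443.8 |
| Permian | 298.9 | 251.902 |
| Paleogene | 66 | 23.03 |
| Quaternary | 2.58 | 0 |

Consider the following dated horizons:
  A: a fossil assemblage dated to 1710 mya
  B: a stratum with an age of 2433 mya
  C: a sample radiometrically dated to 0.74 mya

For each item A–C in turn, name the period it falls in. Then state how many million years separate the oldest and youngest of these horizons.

Match each age against the start–end ranges in the excerpt: A = 1710 Ma → Statherian (1800–1600); B = 2433 Ma → Siderian (2500–2300); C = 0.74 Ma → Quaternary (2.58–0).
The largest age is 2433 Ma and the smallest is 0.74 Ma; their difference is 2432.26 Myr.

A — Statherian; B — Siderian; C — Quaternary; span 2432.26 million years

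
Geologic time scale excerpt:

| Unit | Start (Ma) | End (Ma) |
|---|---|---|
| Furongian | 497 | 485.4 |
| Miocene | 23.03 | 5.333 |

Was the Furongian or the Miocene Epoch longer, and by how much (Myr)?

Furongian: 497 − 485.4 = 11.6 Myr.
Miocene: 23.03 − 5.333 = 17.697 Myr.
Difference: 17.697 − 11.6 = 6.097 Myr, so the Miocene was longer.

Miocene, by 6.097 million years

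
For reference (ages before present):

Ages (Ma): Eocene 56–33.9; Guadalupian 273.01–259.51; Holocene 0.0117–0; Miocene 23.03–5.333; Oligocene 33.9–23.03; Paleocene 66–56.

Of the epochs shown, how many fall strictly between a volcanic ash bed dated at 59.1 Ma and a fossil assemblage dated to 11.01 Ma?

The older date is 59.1 Ma and the younger is 11.01 Ma.
Epochs with start < 59.1 and end > 11.01 Ma: Eocene (56–33.9), Oligocene (33.9–23.03).
That is 2 complete epochs.

2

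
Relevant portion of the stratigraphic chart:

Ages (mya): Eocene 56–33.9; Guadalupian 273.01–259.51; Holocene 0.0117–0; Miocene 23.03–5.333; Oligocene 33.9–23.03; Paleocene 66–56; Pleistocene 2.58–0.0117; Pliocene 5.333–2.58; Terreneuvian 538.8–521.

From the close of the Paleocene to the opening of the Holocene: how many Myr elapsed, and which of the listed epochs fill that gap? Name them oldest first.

55.9883 million years; Eocene, Oligocene, Miocene, Pliocene, Pleistocene

End of Paleocene = 56 Ma; start of Holocene = 0.0117 Ma.
Gap = 56 − 0.0117 = 55.9883 Myr.
Epochs wholly inside 56–0.0117 Ma: Eocene (56–33.9), Oligocene (33.9–23.03), Miocene (23.03–5.333), Pliocene (5.333–2.58), Pleistocene (2.58–0.0117).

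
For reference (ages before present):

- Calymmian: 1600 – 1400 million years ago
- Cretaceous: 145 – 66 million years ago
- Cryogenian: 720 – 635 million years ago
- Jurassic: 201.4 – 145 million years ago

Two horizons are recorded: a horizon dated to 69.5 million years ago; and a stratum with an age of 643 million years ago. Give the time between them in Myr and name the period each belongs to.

Elapsed time: 643 − 69.5 = 573.5 Myr.
69.5 Ma lies within 145–66 Ma: Cretaceous.
643 Ma lies within 720–635 Ma: Cryogenian.

573.5 million years apart; the first in the Cretaceous, the second in the Cryogenian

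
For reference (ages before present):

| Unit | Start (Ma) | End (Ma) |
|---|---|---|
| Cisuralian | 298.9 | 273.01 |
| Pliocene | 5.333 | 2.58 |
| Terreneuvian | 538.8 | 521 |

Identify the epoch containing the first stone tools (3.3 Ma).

Pliocene

3.3 Ma lies between 5.333 and 2.58 Ma, so it falls in the Pliocene.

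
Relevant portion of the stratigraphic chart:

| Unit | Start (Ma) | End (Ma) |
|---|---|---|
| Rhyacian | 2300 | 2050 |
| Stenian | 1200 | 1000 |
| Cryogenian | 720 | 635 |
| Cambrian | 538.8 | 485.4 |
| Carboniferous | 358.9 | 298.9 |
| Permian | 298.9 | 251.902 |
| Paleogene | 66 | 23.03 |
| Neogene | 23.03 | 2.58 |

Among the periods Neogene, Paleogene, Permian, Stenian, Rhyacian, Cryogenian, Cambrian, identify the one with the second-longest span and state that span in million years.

Stenian, 200 million years

Durations: Neogene 20.45; Paleogene 42.97; Permian 46.998; Stenian 200; Rhyacian 250; Cryogenian 85; Cambrian 53.4 Myr.
Sorted longest-first: Rhyacian (250), Stenian (200), Cryogenian (85), Cambrian (53.4), Permian (46.998), Paleogene (42.97), Neogene (20.45).
The second longest is Stenian at 200 Myr.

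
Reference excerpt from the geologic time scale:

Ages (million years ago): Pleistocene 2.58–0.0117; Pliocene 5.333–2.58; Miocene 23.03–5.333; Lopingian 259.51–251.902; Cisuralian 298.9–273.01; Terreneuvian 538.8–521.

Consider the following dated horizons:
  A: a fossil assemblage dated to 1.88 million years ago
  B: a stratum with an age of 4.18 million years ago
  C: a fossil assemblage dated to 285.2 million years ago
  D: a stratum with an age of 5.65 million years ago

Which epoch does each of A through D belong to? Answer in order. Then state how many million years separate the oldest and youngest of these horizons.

A: 1.88 Ma lies in 2.58–0.0117 Ma, so Pleistocene.
B: 4.18 Ma lies in 5.333–2.58 Ma, so Pliocene.
C: 285.2 Ma lies in 298.9–273.01 Ma, so Cisuralian.
D: 5.65 Ma lies in 23.03–5.333 Ma, so Miocene.
Oldest = 285.2 Ma, youngest = 1.88 Ma → span 283.32 Myr.

A — Pleistocene; B — Pliocene; C — Cisuralian; D — Miocene; span 283.32 million years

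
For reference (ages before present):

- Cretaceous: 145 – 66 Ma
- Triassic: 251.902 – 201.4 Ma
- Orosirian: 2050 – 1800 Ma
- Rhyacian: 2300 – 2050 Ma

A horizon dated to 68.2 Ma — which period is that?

Cretaceous

68.2 Ma lies between 145 and 66 Ma, so it falls in the Cretaceous.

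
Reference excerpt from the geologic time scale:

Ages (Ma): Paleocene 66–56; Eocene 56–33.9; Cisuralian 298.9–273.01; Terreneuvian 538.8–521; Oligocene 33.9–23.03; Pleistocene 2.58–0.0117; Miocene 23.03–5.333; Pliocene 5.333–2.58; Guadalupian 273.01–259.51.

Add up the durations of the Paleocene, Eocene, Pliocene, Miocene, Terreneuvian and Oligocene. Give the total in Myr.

81.22 million years

Each duration: Paleocene = 10; Eocene = 22.1; Pliocene = 2.753; Miocene = 17.697; Terreneuvian = 17.8; Oligocene = 10.87.
Sum: 10 + 22.1 + 2.753 + 17.697 + 17.8 + 10.87 = 81.22 Myr.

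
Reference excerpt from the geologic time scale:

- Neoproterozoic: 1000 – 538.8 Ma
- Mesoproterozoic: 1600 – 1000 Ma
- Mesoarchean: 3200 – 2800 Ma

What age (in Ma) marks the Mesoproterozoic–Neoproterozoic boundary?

1000 Ma

The Mesoproterozoic ends and the Neoproterozoic begins at 1000 Ma.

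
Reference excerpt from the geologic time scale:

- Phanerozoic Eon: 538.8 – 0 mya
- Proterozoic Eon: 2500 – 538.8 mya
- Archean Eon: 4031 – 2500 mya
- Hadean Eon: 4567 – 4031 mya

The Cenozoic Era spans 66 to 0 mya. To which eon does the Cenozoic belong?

The Cenozoic (66–0 Ma) lies entirely within 538.8–0 Ma, the Phanerozoic Eon.

Phanerozoic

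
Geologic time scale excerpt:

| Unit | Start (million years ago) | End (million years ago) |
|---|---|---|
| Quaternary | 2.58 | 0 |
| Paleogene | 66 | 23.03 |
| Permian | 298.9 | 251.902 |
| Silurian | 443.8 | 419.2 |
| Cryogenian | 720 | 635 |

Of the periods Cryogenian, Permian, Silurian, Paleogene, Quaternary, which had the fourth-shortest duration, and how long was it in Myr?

Durations: Cryogenian 85; Permian 46.998; Silurian 24.6; Paleogene 42.97; Quaternary 2.58 Myr.
Sorted shortest-first: Quaternary (2.58), Silurian (24.6), Paleogene (42.97), Permian (46.998), Cryogenian (85).
The fourth shortest is Permian at 46.998 Myr.

Permian, 46.998 million years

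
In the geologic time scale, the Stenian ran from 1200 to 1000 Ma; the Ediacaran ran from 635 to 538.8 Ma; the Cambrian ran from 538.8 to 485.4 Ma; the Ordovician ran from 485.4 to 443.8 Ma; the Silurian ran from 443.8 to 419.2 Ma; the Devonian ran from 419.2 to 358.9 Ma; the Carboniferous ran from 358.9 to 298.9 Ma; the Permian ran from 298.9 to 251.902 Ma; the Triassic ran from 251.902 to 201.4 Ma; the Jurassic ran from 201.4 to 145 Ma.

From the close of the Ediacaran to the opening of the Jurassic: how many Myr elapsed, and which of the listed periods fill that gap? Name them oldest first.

End of Ediacaran = 538.8 Ma; start of Jurassic = 201.4 Ma.
Gap = 538.8 − 201.4 = 337.4 Myr.
Periods wholly inside 538.8–201.4 Ma: Cambrian (538.8–485.4), Ordovician (485.4–443.8), Silurian (443.8–419.2), Devonian (419.2–358.9), Carboniferous (358.9–298.9), Permian (298.9–251.902), Triassic (251.902–201.4).

337.4 million years; Cambrian, Ordovician, Silurian, Devonian, Carboniferous, Permian, Triassic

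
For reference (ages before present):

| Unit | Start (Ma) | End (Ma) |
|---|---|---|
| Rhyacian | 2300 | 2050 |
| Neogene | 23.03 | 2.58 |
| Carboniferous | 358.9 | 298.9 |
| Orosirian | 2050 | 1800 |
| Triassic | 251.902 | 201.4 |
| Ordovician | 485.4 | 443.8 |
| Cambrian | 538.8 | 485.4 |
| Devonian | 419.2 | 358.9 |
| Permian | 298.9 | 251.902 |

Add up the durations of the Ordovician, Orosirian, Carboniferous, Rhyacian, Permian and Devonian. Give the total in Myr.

708.898 million years

Each duration: Ordovician = 41.6; Orosirian = 250; Carboniferous = 60; Rhyacian = 250; Permian = 46.998; Devonian = 60.3.
Sum: 41.6 + 250 + 60 + 250 + 46.998 + 60.3 = 708.898 Myr.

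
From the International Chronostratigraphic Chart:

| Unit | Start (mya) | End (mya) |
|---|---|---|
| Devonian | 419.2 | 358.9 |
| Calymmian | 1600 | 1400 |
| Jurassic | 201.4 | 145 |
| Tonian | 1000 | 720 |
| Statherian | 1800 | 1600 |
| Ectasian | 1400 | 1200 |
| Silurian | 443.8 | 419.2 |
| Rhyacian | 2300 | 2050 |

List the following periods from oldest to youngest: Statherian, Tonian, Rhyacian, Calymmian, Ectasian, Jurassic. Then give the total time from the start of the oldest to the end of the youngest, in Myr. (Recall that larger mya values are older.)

From the excerpt: Statherian 1800–1600; Tonian 1000–720; Rhyacian 2300–2050; Calymmian 1600–1400; Ectasian 1400–1200; Jurassic 201.4–145 (Ma).
Larger Ma is earlier, so the oldest is Rhyacian and the youngest is Jurassic; oldest to youngest: Rhyacian, Statherian, Calymmian, Ectasian, Tonian, Jurassic.
Oldest start 2300 minus youngest end 145 gives 2155 Myr overall.

Rhyacian, Statherian, Calymmian, Ectasian, Tonian, Jurassic; total span 2155 Myr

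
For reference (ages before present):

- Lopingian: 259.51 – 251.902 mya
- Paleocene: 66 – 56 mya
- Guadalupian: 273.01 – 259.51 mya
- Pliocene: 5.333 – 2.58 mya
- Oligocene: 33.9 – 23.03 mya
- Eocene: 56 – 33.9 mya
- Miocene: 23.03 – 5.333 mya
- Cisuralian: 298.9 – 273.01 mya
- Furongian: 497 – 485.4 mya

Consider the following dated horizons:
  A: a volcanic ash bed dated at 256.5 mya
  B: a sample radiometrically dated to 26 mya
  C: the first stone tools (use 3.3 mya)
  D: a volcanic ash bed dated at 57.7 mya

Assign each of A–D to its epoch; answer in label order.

Match each age against the start–end ranges in the excerpt: A = 256.5 Ma → Lopingian (259.51–251.902); B = 26 Ma → Oligocene (33.9–23.03); C = 3.3 Ma → Pliocene (5.333–2.58); D = 57.7 Ma → Paleocene (66–56).

A — Lopingian; B — Oligocene; C — Pliocene; D — Paleocene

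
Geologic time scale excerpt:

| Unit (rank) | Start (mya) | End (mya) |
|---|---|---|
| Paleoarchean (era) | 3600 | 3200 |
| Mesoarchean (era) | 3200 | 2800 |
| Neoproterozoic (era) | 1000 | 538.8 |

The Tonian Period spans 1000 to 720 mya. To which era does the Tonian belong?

Neoproterozoic

The Tonian (1000–720 Ma) lies entirely within 1000–538.8 Ma, the Neoproterozoic Era.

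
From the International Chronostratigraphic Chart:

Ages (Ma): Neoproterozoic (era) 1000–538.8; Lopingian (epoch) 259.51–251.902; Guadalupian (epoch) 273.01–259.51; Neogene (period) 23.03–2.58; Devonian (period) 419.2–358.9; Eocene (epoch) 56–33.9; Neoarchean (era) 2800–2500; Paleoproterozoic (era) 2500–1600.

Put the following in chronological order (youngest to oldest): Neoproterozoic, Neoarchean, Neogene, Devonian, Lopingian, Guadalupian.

Neogene, Lopingian, Guadalupian, Devonian, Neoproterozoic, Neoarchean

Sorting by start age (ascending Ma, since larger Ma = older): Neogene began 23.03, Lopingian began 259.51, Guadalupian began 273.01, Devonian began 419.2, Neoproterozoic began 1000, Neoarchean began 2800.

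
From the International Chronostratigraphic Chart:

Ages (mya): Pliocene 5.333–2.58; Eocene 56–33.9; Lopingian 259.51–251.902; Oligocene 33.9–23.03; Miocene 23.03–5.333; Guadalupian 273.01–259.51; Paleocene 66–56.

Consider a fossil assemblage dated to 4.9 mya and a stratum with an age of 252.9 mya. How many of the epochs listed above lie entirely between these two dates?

4

The older date is 252.9 Ma and the younger is 4.9 Ma.
Epochs with start < 252.9 and end > 4.9 Ma: Paleocene (66–56), Eocene (56–33.9), Oligocene (33.9–23.03), Miocene (23.03–5.333).
That is 4 complete epochs.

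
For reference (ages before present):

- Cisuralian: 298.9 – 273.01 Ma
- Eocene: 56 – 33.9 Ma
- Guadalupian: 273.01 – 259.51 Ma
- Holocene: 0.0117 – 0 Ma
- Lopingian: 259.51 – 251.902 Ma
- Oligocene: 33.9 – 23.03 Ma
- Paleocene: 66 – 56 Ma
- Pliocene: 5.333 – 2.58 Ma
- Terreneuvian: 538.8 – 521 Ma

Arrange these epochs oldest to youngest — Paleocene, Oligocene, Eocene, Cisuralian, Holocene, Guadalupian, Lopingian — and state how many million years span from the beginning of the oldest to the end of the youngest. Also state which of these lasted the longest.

Cisuralian → Guadalupian → Lopingian → Paleocene → Eocene → Oligocene → Holocene; total span 298.9 Myr; longest is Cisuralian

From the excerpt: Paleocene 66–56; Oligocene 33.9–23.03; Eocene 56–33.9; Cisuralian 298.9–273.01; Holocene 0.0117–0; Guadalupian 273.01–259.51; Lopingian 259.51–251.902 (Ma).
Larger Ma is earlier, so the oldest is Cisuralian and the youngest is Holocene; oldest to youngest: Cisuralian, Guadalupian, Lopingian, Paleocene, Eocene, Oligocene, Holocene.
Oldest start 298.9 minus youngest end 0 gives 298.9 Myr overall.
Individual lengths (start − end): Oligocene 10.87; Eocene 22.1; Paleocene 10; Holocene 0.0117; Cisuralian 25.89; Guadalupian 13.5; Lopingian 7.608. The largest is Cisuralian at 25.89 Myr.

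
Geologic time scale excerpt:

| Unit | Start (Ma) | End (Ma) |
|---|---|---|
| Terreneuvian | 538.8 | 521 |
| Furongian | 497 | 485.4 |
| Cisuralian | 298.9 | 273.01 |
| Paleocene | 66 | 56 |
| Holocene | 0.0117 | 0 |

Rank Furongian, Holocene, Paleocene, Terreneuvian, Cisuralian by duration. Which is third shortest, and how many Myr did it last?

Durations: Furongian 11.6; Holocene 0.0117; Paleocene 10; Terreneuvian 17.8; Cisuralian 25.89 Myr.
Sorted shortest-first: Holocene (0.0117), Paleocene (10), Furongian (11.6), Terreneuvian (17.8), Cisuralian (25.89).
The third shortest is Furongian at 11.6 Myr.

Furongian, 11.6 million years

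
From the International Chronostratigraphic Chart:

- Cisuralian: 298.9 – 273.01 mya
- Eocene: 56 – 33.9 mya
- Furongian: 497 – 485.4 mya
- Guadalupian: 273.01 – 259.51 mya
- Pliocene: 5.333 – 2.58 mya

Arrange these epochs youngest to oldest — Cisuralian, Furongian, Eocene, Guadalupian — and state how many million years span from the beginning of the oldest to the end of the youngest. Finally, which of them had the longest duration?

Start ages (Ma): Furongian 497, Cisuralian 298.9, Guadalupian 273.01, Eocene 56.
Ordered youngest to oldest: Eocene, Guadalupian, Cisuralian, Furongian.
Span = 497 − 33.9 = 463.1 Myr.
Durations: Guadalupian 13.5, Cisuralian 25.89, Eocene 22.1, Furongian 11.6 → longest is Cisuralian (25.89 Myr).

Eocene, Guadalupian, Cisuralian, Furongian; total span 463.1 Myr; longest is Cisuralian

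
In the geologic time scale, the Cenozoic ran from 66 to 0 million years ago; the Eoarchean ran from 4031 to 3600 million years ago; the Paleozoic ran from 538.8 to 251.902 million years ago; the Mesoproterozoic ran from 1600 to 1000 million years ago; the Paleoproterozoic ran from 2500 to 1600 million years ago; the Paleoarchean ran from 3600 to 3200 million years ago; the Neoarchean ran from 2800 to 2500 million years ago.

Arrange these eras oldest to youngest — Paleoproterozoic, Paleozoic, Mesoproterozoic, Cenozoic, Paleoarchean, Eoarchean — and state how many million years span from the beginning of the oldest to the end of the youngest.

Eoarchean, Paleoarchean, Paleoproterozoic, Mesoproterozoic, Paleozoic, Cenozoic; total span 4031 Myr

Start ages (Ma): Eoarchean 4031, Paleoarchean 3600, Paleoproterozoic 2500, Mesoproterozoic 1600, Paleozoic 538.8, Cenozoic 66.
Ordered oldest to youngest: Eoarchean, Paleoarchean, Paleoproterozoic, Mesoproterozoic, Paleozoic, Cenozoic.
Span = 4031 − 0 = 4031 Myr.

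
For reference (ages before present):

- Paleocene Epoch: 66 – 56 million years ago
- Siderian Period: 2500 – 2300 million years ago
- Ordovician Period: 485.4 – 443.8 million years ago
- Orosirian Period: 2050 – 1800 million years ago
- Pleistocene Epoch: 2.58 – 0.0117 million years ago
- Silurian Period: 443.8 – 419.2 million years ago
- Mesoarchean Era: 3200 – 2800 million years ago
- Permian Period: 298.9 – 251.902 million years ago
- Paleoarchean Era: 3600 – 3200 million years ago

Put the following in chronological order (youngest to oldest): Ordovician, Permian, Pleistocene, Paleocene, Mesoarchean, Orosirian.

Sorting by start age (ascending Ma, since larger Ma = older): Pleistocene start 2.58, Paleocene start 66, Permian start 298.9, Ordovician start 485.4, Orosirian start 2050, Mesoarchean start 3200.

Pleistocene → Paleocene → Permian → Ordovician → Orosirian → Mesoarchean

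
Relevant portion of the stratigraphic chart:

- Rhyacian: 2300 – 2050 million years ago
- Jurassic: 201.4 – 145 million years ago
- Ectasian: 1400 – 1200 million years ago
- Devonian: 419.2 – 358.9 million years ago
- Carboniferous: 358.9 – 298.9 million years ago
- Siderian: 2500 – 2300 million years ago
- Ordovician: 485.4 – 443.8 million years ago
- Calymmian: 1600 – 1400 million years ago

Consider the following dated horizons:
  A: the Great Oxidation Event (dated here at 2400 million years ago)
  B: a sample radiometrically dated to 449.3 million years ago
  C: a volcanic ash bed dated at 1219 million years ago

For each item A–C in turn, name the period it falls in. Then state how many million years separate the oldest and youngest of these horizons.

Match each age against the start–end ranges in the excerpt: A = 2400 Ma → Siderian (2500–2300); B = 449.3 Ma → Ordovician (485.4–443.8); C = 1219 Ma → Ectasian (1400–1200).
The largest age is 2400 Ma and the smallest is 449.3 Ma; their difference is 1950.7 Myr.

A — Siderian; B — Ordovician; C — Ectasian; span 1950.7 million years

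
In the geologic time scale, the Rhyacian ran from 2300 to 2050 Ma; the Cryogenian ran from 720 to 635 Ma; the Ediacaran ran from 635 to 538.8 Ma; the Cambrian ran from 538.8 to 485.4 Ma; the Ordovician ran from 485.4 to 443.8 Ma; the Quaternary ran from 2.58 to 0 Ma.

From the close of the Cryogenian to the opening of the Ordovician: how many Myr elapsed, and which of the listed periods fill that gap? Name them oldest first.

149.6 million years; Ediacaran, Cambrian

The Cryogenian closes at 635 Ma and the Ordovician opens at 485.4 Ma, so the interval is 635 − 485.4 = 149.6 Myr.
A period fits inside if it starts at or after 635 Ma and ends at or before 485.4 Ma; oldest first that gives Ediacaran, Cambrian.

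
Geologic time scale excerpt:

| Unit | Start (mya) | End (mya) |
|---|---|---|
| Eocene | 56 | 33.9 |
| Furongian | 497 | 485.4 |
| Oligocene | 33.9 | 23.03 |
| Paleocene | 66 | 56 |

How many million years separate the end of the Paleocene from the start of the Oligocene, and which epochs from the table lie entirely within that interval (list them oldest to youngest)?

22.1 million years; Eocene

The Paleocene closes at 56 Ma and the Oligocene opens at 33.9 Ma, so the interval is 56 − 33.9 = 22.1 Myr.
An epoch fits inside if it starts at or after 56 Ma and ends at or before 33.9 Ma; oldest first that gives Eocene.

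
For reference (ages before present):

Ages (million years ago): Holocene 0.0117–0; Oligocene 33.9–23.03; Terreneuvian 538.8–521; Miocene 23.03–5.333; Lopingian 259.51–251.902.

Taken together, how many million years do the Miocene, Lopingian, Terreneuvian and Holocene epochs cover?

43.1167 million years

Duration is start − end for each: (23.03 − 5.333) + (259.51 − 251.902) + (538.8 − 521) + (0.0117 − 0).
That is 17.697 + 7.608 + 17.8 + 0.0117, which totals 43.1167 million years.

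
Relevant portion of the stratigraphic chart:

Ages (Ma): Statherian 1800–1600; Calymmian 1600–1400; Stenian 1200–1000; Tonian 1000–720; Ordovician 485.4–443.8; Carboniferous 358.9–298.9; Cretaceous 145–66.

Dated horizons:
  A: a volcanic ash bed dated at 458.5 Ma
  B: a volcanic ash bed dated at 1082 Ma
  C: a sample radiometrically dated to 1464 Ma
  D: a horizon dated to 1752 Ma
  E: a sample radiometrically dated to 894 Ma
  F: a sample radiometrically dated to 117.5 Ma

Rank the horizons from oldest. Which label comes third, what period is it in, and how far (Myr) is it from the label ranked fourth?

B, in the Stenian; 188 million years to E

Larger Ma means older, so oldest first: D 1752 > C 1464 > B 1082 > E 894 > A 458.5 > F 117.5.
Counting 3 along gives B (1082 Ma); the excerpt puts that inside the Stenian, 1200–1000 Ma.
Next in line is E (894 Ma), and 1082 − 894 = 188 Myr.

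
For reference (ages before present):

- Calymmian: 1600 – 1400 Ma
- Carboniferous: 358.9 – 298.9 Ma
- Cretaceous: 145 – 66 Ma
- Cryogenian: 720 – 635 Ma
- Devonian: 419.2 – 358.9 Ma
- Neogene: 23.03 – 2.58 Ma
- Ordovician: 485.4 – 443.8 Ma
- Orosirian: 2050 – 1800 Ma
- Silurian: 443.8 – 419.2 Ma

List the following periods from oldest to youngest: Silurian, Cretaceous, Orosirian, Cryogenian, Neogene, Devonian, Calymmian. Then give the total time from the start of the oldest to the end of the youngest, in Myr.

From the excerpt: Silurian 443.8–419.2; Cretaceous 145–66; Orosirian 2050–1800; Cryogenian 720–635; Neogene 23.03–2.58; Devonian 419.2–358.9; Calymmian 1600–1400 (Ma).
Larger Ma is earlier, so the oldest is Orosirian and the youngest is Neogene; oldest to youngest: Orosirian, Calymmian, Cryogenian, Silurian, Devonian, Cretaceous, Neogene.
Oldest start 2050 minus youngest end 2.58 gives 2047.42 Myr overall.

Orosirian, Calymmian, Cryogenian, Silurian, Devonian, Cretaceous, Neogene; total span 2047.42 Myr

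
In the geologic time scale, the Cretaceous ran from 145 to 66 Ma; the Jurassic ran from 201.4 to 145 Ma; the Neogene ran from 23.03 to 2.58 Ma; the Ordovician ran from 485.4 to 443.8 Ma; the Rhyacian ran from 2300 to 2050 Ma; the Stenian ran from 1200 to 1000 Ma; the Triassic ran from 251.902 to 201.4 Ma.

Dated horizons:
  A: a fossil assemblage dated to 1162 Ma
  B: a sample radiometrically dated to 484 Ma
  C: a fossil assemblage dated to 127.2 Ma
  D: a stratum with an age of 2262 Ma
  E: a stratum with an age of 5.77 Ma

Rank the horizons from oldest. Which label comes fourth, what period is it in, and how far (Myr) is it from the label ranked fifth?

C, in the Cretaceous; 121.43 million years to E

Sorted oldest-first by Ma: D (2262), A (1162), B (484), C (127.2), E (5.77).
The fourth oldest is C at 127.2 Ma, which lies in 145–66 Ma: the Cretaceous.
The fifth oldest is E at 5.77 Ma; separation = |127.2 − 5.77| = 121.43 Myr.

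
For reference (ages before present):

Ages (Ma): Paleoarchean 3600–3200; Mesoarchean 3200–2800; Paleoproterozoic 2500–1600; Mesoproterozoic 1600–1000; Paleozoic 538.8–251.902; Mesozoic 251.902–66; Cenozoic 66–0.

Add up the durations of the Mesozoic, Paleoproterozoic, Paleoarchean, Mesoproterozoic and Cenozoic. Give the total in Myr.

2151.902 million years

Duration is start − end for each: (251.902 − 66) + (2500 − 1600) + (3600 − 3200) + (1600 − 1000) + (66 − 0).
That is 185.902 + 900 + 400 + 600 + 66, which totals 2151.902 million years.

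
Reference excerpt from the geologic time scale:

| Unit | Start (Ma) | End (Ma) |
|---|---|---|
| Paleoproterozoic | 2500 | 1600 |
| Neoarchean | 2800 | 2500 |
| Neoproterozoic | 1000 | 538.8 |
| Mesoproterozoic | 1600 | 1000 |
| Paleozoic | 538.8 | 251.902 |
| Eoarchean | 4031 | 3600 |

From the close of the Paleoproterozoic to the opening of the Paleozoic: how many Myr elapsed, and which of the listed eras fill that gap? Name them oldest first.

End of Paleoproterozoic = 1600 Ma; start of Paleozoic = 538.8 Ma.
Gap = 1600 − 538.8 = 1061.2 Myr.
Eras wholly inside 1600–538.8 Ma: Mesoproterozoic (1600–1000), Neoproterozoic (1000–538.8).

1061.2 million years; Mesoproterozoic, Neoproterozoic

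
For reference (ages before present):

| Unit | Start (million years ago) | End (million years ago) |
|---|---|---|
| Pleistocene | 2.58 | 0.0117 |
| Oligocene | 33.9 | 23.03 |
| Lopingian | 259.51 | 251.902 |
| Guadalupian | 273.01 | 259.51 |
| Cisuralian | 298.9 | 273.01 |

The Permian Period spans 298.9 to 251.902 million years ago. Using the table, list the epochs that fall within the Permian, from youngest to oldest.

Epochs with both bounds inside 298.9–251.902 Ma: Lopingian (259.51–251.902), Guadalupian (273.01–259.51), Cisuralian (298.9–273.01).

Lopingian, Guadalupian, Cisuralian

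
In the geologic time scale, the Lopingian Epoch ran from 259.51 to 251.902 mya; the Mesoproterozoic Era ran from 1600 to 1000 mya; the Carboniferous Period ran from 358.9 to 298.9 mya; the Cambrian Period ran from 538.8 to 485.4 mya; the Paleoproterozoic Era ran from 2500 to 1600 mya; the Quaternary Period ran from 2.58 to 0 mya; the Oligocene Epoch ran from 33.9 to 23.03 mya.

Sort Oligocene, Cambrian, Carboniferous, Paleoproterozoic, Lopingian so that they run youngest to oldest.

Oligocene, then Lopingian, then Carboniferous, then Cambrian, then Paleoproterozoic

Sorting by start age (ascending Ma, since larger Ma = older): Oligocene start 33.9, Lopingian start 259.51, Carboniferous start 358.9, Cambrian start 538.8, Paleoproterozoic start 2500.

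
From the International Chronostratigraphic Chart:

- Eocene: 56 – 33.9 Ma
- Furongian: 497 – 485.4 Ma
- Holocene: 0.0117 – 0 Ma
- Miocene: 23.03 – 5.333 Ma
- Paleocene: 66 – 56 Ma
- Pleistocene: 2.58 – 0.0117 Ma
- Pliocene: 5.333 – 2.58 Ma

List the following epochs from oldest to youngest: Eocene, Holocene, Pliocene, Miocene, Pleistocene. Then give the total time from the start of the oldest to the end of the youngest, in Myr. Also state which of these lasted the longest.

From the excerpt: Eocene 56–33.9; Holocene 0.0117–0; Pliocene 5.333–2.58; Miocene 23.03–5.333; Pleistocene 2.58–0.0117 (Ma).
Larger Ma is earlier, so the oldest is Eocene and the youngest is Holocene; oldest to youngest: Eocene, Miocene, Pliocene, Pleistocene, Holocene.
Oldest start 56 minus youngest end 0 gives 56 Myr overall.
Individual lengths (start − end): Holocene 0.0117; Pliocene 2.753; Eocene 22.1; Pleistocene 2.5683; Miocene 17.697. The largest is Eocene at 22.1 Myr.

Eocene, Miocene, Pliocene, Pleistocene, Holocene; total span 56 Myr; longest is Eocene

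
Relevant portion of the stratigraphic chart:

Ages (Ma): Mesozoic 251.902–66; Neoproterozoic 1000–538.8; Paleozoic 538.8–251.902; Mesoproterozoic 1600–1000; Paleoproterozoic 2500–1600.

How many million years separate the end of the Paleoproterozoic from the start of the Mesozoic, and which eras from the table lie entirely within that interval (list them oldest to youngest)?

End of Paleoproterozoic = 1600 Ma; start of Mesozoic = 251.902 Ma.
Gap = 1600 − 251.902 = 1348.098 Myr.
Eras wholly inside 1600–251.902 Ma: Mesoproterozoic (1600–1000), Neoproterozoic (1000–538.8), Paleozoic (538.8–251.902).

1348.098 million years; Mesoproterozoic, Neoproterozoic, Paleozoic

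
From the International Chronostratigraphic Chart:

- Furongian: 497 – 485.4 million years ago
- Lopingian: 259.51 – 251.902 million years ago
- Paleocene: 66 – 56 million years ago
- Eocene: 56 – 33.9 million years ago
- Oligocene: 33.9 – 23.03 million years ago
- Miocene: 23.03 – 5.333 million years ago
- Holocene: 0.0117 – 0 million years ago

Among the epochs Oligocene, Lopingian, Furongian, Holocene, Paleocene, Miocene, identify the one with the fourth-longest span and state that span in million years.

Durations: Oligocene 10.87; Lopingian 7.608; Furongian 11.6; Holocene 0.0117; Paleocene 10; Miocene 17.697 Myr.
Sorted longest-first: Miocene (17.697), Furongian (11.6), Oligocene (10.87), Paleocene (10), Lopingian (7.608), Holocene (0.0117).
The fourth longest is Paleocene at 10 Myr.

Paleocene, 10 million years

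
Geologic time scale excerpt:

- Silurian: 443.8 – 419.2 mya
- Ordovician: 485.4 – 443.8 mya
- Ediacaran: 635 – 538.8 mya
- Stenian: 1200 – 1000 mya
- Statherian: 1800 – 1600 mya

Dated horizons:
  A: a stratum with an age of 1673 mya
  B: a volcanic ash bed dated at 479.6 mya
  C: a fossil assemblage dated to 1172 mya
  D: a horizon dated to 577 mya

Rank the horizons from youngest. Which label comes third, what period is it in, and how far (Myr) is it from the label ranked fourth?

Smaller Ma means younger, so youngest first: B 479.6 < D 577 < C 1172 < A 1673.
Counting 3 along gives C (1172 Ma); the excerpt puts that inside the Stenian, 1200–1000 Ma.
Next in line is A (1673 Ma), and 1673 − 1172 = 501 Myr.

C, in the Stenian; 501 million years to A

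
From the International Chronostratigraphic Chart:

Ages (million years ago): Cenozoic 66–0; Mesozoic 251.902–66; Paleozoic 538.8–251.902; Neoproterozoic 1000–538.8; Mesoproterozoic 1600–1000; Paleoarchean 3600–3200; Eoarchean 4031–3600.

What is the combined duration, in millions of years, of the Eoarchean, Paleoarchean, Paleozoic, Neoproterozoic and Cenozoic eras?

1645.098 million years

Duration is start − end for each: (4031 − 3600) + (3600 − 3200) + (538.8 − 251.902) + (1000 − 538.8) + (66 − 0).
That is 431 + 400 + 286.898 + 461.2 + 66, which totals 1645.098 million years.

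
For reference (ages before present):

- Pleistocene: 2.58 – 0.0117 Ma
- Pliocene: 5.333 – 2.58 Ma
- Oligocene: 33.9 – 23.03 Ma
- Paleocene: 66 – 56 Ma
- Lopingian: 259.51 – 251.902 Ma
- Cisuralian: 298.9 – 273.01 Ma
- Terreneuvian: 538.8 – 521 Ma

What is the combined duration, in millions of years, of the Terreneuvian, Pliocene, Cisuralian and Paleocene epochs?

Duration is start − end for each: (538.8 − 521) + (5.333 − 2.58) + (298.9 − 273.01) + (66 − 56).
That is 17.8 + 2.753 + 25.89 + 10, which totals 56.443 million years.

56.443 million years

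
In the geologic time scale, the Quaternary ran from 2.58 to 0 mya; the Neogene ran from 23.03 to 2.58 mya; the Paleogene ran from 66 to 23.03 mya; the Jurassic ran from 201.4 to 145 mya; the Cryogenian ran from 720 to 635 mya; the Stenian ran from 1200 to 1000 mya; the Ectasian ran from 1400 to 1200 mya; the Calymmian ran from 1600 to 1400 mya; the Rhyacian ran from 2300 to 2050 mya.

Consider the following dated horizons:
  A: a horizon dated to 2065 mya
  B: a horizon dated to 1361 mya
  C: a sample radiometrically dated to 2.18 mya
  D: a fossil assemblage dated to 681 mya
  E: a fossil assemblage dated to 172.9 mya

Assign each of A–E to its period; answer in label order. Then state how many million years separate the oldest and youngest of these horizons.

A: 2065 Ma lies in 2300–2050 Ma, so Rhyacian.
B: 1361 Ma lies in 1400–1200 Ma, so Ectasian.
C: 2.18 Ma lies in 2.58–0 Ma, so Quaternary.
D: 681 Ma lies in 720–635 Ma, so Cryogenian.
E: 172.9 Ma lies in 201.4–145 Ma, so Jurassic.
Oldest = 2065 Ma, youngest = 2.18 Ma → span 2062.82 Myr.

A — Rhyacian; B — Ectasian; C — Quaternary; D — Cryogenian; E — Jurassic; span 2062.82 million years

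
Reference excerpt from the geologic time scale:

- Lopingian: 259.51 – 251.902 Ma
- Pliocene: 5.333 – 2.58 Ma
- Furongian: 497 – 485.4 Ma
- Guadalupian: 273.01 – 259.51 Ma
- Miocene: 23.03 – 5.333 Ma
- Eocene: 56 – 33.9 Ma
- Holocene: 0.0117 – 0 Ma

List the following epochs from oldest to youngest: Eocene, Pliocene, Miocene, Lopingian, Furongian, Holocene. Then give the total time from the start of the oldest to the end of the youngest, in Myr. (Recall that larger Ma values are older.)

From the excerpt: Eocene 56–33.9; Pliocene 5.333–2.58; Miocene 23.03–5.333; Lopingian 259.51–251.902; Furongian 497–485.4; Holocene 0.0117–0 (Ma).
Larger Ma is earlier, so the oldest is Furongian and the youngest is Holocene; oldest to youngest: Furongian, Lopingian, Eocene, Miocene, Pliocene, Holocene.
Oldest start 497 minus youngest end 0 gives 497 Myr overall.

Furongian → Lopingian → Eocene → Miocene → Pliocene → Holocene; total span 497 Myr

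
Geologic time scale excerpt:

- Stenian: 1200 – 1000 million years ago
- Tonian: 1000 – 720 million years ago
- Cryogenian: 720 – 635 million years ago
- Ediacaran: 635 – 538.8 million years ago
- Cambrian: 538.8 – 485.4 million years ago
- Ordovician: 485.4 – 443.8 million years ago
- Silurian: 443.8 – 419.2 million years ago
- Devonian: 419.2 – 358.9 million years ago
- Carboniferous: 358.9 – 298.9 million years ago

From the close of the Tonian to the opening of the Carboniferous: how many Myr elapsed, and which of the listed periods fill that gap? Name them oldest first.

End of Tonian = 720 Ma; start of Carboniferous = 358.9 Ma.
Gap = 720 − 358.9 = 361.1 Myr.
Periods wholly inside 720–358.9 Ma: Cryogenian (720–635), Ediacaran (635–538.8), Cambrian (538.8–485.4), Ordovician (485.4–443.8), Silurian (443.8–419.2), Devonian (419.2–358.9).

361.1 million years; Cryogenian, Ediacaran, Cambrian, Ordovician, Silurian, Devonian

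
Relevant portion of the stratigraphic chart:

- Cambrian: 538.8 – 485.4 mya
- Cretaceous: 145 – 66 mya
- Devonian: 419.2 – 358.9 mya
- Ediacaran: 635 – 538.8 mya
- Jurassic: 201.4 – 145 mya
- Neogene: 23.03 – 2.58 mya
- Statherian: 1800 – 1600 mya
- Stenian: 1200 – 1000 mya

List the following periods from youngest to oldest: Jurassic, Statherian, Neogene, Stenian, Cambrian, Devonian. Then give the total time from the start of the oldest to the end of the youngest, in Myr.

From the excerpt: Jurassic 201.4–145; Statherian 1800–1600; Neogene 23.03–2.58; Stenian 1200–1000; Cambrian 538.8–485.4; Devonian 419.2–358.9 (Ma).
Larger Ma is earlier, so the oldest is Statherian and the youngest is Neogene; youngest to oldest: Neogene, Jurassic, Devonian, Cambrian, Stenian, Statherian.
Oldest start 1800 minus youngest end 2.58 gives 1797.42 Myr overall.

Neogene, Jurassic, Devonian, Cambrian, Stenian, Statherian; total span 1797.42 Myr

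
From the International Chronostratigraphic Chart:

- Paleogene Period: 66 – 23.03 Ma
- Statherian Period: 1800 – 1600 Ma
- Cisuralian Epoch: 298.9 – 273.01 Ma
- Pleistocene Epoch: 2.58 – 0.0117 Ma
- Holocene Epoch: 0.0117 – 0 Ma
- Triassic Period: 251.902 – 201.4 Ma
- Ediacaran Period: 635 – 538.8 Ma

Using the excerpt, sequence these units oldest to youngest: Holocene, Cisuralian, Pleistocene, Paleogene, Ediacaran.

The oldest of these is Ediacaran (starts 635 Ma) and the youngest is Holocene (ends 0 Ma).
In between, by decreasing start age: Cisuralian (298.9), Paleogene (66), Pleistocene (2.58).

Ediacaran, Cisuralian, Paleogene, Pleistocene, Holocene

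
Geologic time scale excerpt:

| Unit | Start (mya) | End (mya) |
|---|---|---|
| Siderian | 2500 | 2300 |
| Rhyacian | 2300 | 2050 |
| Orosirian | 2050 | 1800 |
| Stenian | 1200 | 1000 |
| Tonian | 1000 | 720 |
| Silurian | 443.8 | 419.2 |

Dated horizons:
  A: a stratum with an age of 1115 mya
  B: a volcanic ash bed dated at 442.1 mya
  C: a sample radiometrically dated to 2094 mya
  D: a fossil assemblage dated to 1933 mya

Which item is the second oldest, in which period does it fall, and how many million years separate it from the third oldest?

D, in the Orosirian; 818 million years to A

Sorted oldest-first by Ma: C (2094), D (1933), A (1115), B (442.1).
The second oldest is D at 1933 Ma, which lies in 2050–1800 Ma: the Orosirian.
The third oldest is A at 1115 Ma; separation = |1933 − 1115| = 818 Myr.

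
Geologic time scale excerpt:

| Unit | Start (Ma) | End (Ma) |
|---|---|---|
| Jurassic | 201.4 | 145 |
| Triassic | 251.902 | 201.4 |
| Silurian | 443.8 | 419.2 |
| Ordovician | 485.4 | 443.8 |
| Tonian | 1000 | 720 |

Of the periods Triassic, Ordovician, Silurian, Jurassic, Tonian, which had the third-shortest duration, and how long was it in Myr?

Triassic, 50.502 million years

Durations: Triassic 50.502; Ordovician 41.6; Silurian 24.6; Jurassic 56.4; Tonian 280 Myr.
Sorted shortest-first: Silurian (24.6), Ordovician (41.6), Triassic (50.502), Jurassic (56.4), Tonian (280).
The third shortest is Triassic at 50.502 Myr.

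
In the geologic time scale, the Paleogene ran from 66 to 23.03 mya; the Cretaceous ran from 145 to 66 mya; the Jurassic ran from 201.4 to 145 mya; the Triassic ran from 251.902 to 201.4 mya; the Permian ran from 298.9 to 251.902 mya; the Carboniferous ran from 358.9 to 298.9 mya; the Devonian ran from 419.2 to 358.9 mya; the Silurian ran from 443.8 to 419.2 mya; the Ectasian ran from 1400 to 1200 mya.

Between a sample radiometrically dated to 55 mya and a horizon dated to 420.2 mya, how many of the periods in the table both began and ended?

6

The older date is 420.2 Ma and the younger is 55 Ma.
Periods with start < 420.2 and end > 55 Ma: Devonian (419.2–358.9), Carboniferous (358.9–298.9), Permian (298.9–251.902), Triassic (251.902–201.4), Jurassic (201.4–145), Cretaceous (145–66).
That is 6 complete periods.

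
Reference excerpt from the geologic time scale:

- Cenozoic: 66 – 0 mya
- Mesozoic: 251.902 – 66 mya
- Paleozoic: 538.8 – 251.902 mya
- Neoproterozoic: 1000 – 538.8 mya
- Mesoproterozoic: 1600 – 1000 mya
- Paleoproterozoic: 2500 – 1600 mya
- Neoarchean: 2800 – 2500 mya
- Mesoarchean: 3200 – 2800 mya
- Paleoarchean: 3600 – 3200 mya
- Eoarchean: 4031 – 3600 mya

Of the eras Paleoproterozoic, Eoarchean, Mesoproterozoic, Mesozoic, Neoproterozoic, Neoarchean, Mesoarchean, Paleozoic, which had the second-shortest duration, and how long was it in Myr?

Start − end for each: Paleoproterozoic 2500 − 1600 = 900; Eoarchean 4031 − 3600 = 431; Mesoproterozoic 1600 − 1000 = 600; Mesozoic 251.902 − 66 = 185.902; Neoproterozoic 1000 − 538.8 = 461.2; Neoarchean 2800 − 2500 = 300; Mesoarchean 3200 − 2800 = 400; Paleozoic 538.8 − 251.902 = 286.898.
Ranking these from shortest: Mesozoic < Paleozoic < Neoarchean < Mesoarchean < Eoarchean < Neoproterozoic < Mesoproterozoic < Paleoproterozoic.
Position 2 in that ranking is Paleozoic, which lasted 286.898 Myr.

Paleozoic, 286.898 million years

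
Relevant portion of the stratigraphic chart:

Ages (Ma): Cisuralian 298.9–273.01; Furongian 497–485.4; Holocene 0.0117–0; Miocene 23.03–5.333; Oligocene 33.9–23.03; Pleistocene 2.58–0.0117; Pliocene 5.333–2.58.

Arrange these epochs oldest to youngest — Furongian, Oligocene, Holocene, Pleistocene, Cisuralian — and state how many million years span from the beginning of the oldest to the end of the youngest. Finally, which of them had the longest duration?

Furongian, Cisuralian, Oligocene, Pleistocene, Holocene; total span 497 Myr; longest is Cisuralian

From the excerpt: Furongian 497–485.4; Oligocene 33.9–23.03; Holocene 0.0117–0; Pleistocene 2.58–0.0117; Cisuralian 298.9–273.01 (Ma).
Larger Ma is earlier, so the oldest is Furongian and the youngest is Holocene; oldest to youngest: Furongian, Cisuralian, Oligocene, Pleistocene, Holocene.
Oldest start 497 minus youngest end 0 gives 497 Myr overall.
Individual lengths (start − end): Oligocene 10.87; Holocene 0.0117; Furongian 11.6; Pleistocene 2.5683; Cisuralian 25.89. The largest is Cisuralian at 25.89 Myr.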